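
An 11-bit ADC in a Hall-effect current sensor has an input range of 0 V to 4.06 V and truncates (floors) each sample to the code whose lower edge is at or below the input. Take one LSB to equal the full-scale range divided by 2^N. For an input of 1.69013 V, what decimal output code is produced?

852

Range is 4.06 V. LSB = 4.06 V / 2^11 ≈ 1.982 mV.
(V_in − V_min) × 2^11/range = (1.69013 − (0)) × 2048/4.06 = 852.558.
Floor → code = 852.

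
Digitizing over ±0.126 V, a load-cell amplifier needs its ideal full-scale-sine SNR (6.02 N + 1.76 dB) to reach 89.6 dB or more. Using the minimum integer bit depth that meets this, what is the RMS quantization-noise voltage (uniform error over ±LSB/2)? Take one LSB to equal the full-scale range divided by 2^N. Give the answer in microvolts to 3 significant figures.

2.22 µV

Range = 0.126 − (-0.126) = 0.252 V.
Required N = ⌈(89.6 − 1.76)/6.02⌉ = ⌈14.591⌉ = 15.
LSB = 0.252 V ÷ 2^15 = 0.252/32768 V = 7.6904 µV.
RMS noise = LSB/√12 = 2.22 µV.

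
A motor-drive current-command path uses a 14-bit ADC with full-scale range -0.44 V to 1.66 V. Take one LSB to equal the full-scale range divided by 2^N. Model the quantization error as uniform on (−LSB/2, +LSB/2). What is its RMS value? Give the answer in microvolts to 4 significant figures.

Full-scale range = 1.66 V − (-0.44 V) = 2.1 V.
LSB = 2.1 V ÷ 2^14 = 2.1/16384 V = 128.174 µV.
RMS of a uniform error over width LSB is LSB/√12 = 37.00 µV.

37.00 µV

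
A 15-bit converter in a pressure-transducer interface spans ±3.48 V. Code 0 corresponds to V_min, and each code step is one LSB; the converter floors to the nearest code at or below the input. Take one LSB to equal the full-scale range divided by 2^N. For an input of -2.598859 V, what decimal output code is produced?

4148

The full-scale span is 3.48 − (-3.48) = 6.96 V. LSB = 6.96 V / 2^15 ≈ 212.4 µV.
(V_in − V_min) × 2^15/range = (-2.598859 − (-3.48)) × 32768/6.96 = 4148.452.
Floor → code = 4148.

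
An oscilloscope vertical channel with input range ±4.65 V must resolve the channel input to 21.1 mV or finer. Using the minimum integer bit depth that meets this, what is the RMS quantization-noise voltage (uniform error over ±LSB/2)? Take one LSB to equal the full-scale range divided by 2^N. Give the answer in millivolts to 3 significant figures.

5.24 mV

Full-scale range = 4.65 V − (-4.65 V) = 9.3 V.
Required number of levels: 9.3/21.1 mV = 440.76; smallest N with 2^N ≥ that is 9.
One LSB is 9.3 V / 512 = 18.164 mV.
V_rms = LSB/√12 = 5.24 mV.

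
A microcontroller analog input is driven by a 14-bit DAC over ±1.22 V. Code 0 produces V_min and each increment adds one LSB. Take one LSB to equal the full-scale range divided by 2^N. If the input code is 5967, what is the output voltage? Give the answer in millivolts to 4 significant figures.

-331.4 mV

Range = 1.22 − (-1.22) = 2.44 V. LSB = 2.44 V / 2^14.
V_out = V_min + code × LSB = -1.22 V + 5967 × 2.44 V / 16384
      = -1.22 V + 0.888640 V = -0.331360 V.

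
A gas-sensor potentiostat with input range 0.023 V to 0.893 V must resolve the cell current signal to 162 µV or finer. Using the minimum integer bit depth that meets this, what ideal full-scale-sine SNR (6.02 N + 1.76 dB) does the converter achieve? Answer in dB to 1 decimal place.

80.0 dB

The full-scale span is 0.893 − (0.023) = 0.87 V.
Required number of levels: 0.87/162 µV = 5370.4; smallest N with 2^N ≥ that is 13.
SNR = 6.02 × 13 + 1.76 = 80.02 dB.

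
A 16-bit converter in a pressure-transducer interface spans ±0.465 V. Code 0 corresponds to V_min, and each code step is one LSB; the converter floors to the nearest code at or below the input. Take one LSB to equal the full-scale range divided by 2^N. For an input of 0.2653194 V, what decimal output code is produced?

Span: 0.465 V − (-0.465 V) = 0.93 V. LSB = 0.93 V / 2^16 ≈ 14.19 µV.
code = ⌊(V_in − V_min)/LSB⌋ = ⌊(V_in − V_min) × 2^16 / range⌋
     = ⌊(0.2653194 − (-0.465)) × 65536 / 0.93⌋ = ⌊0.7303194 × 65536/0.93⌋
     = ⌊51464.744⌋ = 51464.

51464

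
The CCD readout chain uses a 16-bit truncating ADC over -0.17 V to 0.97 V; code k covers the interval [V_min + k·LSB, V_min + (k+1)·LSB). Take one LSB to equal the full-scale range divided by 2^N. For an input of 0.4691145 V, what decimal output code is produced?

36741

Range = 0.97 − (-0.17) = 1.14 V. LSB = 1.14 V / 2^16 ≈ 17.40 µV.
(V_in − V_min) × 2^16/range = (0.4691145 − (-0.17)) × 65536/1.14 = 36741.235.
Floor → code = 36741.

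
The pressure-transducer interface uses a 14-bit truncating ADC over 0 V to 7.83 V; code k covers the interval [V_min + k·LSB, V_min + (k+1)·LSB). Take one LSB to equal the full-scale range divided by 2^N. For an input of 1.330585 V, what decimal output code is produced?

2784

Range is 7.83 V. LSB = 7.83 V / 2^14 ≈ 477.9 µV.
V_in − V_min = 1.330585 − (0) = 1.330585 V.
Divide by LSB: 1.330585 × 16384/7.83 = 2784.2024.
Truncating gives code 2784.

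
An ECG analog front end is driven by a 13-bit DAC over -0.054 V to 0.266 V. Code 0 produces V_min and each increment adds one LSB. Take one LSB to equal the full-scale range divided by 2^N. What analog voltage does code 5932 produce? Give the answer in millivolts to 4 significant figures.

177.7 mV

The full-scale span is 0.266 − (-0.054) = 0.32 V. LSB = 0.32 V / 2^13.
V_out = -0.054 + 5932 × (0.32/8192) V
      = -0.054 + 0.231719 = 0.177719 V.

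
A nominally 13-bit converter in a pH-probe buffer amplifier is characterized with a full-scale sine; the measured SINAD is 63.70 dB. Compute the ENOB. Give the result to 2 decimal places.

10.29 bits

(63.70 − 1.76) / 6.02 = 61.94/6.02 = 10.2890 effective bits.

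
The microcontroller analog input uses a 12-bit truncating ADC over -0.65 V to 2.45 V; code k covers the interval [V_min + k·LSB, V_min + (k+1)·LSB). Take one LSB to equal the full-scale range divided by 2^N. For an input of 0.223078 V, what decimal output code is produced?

1153

Range = 2.45 − (-0.65) = 3.1 V. LSB = 3.1 V / 2^12 ≈ 0.7568 mV.
(V_in − V_min) × 2^12/range = (0.223078 − (-0.65)) × 4096/3.1 = 1153.590.
Floor → code = 1153.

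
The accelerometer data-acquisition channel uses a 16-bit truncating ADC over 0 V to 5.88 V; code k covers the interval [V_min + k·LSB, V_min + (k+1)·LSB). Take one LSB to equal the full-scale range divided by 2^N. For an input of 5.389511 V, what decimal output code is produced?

Range is 5.88 V. LSB = 5.88 V / 2^16 ≈ 89.72 µV.
(V_in − V_min) × 2^16/range = (5.389511 − (0)) × 65536/5.88 = 60069.216.
Floor → code = 60069.

60069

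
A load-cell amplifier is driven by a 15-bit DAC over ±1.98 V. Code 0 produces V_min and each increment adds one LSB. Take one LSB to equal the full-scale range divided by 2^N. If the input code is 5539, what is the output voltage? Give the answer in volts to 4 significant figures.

Full-scale range = 1.98 V − (-1.98 V) = 3.96 V. LSB = 3.96 V / 2^15.
V_out = V_min + code × LSB = -1.98 V + 5539 × 3.96 V / 32768
      = -1.98 V + 0.669386 V = -1.31061 V.

-1.311 V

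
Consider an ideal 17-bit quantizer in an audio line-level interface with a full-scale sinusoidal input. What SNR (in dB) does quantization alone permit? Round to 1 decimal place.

SNR = 6.02·17 + 1.76 = 104.10 dB.

104.1 dB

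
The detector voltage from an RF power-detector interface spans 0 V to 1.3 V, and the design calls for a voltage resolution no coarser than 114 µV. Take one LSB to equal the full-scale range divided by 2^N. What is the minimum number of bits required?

14 bits

V_FS = 1.3 V.
Levels needed ≥ 1.3/114 µV = 11400. 2^14 = 16384 suffices, so N_min = 14.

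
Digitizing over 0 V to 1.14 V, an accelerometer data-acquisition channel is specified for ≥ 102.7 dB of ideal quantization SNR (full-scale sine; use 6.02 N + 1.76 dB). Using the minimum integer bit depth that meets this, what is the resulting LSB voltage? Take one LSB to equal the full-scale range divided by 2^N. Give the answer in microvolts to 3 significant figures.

8.70 µV

V_FS = 1.14 V.
N ≥ (102.7 − 1.76)/6.02 = 16.767 → N_min = 17.
LSB = 1.14 V ÷ 2^17 = 1.14/131072 V = 8.70 µV.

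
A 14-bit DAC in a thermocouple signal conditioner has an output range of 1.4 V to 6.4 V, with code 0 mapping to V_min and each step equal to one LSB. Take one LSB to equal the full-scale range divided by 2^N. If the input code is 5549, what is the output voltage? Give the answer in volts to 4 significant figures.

3.093 V

Range = 6.4 − (1.4) = 5 V. LSB = 5 V / 2^14.
V_out = 1.4 + 5549 × (5/16384) V
      = 1.4 V + 1.69342 V = 3.09342 V.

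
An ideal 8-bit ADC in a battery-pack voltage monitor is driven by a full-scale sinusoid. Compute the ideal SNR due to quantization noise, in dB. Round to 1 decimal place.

49.9 dB

For an ideal N-bit converter with full-scale sine input, SNR = 6.02 N + 1.76 dB. SNR = 6.02 × 8 + 1.76 = 48.16 + 1.76 = 49.92 dB.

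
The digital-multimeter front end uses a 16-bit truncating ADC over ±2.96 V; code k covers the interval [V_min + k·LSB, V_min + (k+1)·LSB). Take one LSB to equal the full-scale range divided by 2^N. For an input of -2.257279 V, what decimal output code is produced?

7779

Full-scale range = 2.96 V − (-2.96 V) = 5.92 V. LSB = 5.92 V / 2^16 ≈ 90.33 µV.
V_in − V_min = -2.257279 − (-2.96) = 0.702721 V.
Divide by LSB: 0.702721 × 65536/5.92 = 7779.3114.
Truncating gives code 7779.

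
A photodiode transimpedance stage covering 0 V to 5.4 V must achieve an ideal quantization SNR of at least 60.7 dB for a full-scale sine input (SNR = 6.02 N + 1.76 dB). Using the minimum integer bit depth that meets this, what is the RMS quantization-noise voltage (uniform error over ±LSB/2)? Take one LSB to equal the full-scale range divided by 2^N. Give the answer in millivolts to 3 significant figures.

Span = 5.4 V.
N ≥ (60.7 − 1.76)/6.02 = 9.791 → N_min = 10.
Step size = 5.4/1024 V = 5.2734 mV.
V_rms = LSB/√12 = 1.52 mV.

1.52 mV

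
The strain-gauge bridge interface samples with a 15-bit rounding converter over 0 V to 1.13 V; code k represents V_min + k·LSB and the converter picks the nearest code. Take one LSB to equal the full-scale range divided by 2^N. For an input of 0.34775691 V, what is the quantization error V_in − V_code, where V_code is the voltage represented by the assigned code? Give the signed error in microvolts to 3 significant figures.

Full-scale range = 1.13 V. LSB = 1.13 V / 2^15 ≈ 34.48 µV.
(0.34775691 − (0)) / LSB = 0.34775691 × 32768/1.13 = 10084.3349. Nearest integer: k = 10084.
V_code = 0 + (10084/32768) × 1.13 = 0.34774536133 V.
V_in − V_code = 0.34775691 − (0.34774536133) = +11.5 µV.

+11.5 µV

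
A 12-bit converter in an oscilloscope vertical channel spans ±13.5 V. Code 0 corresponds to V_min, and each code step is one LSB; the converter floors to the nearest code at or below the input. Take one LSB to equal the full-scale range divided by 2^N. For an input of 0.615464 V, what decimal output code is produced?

2141

Full-scale range = 13.5 V − (-13.5 V) = 27 V. LSB = 27 V / 2^12 ≈ 6.592 mV.
(V_in − V_min) × 2^12/range = (0.615464 − (-13.5)) × 4096/27 = 2141.368.
Floor → code = 2141.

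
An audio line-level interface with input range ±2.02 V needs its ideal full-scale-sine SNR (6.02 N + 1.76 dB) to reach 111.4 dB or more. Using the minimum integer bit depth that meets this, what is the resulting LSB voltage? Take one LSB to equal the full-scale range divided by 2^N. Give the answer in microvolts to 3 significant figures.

Range = 2.02 − (-2.02) = 4.04 V.
6.02 N + 1.76 ≥ 111.4 gives N ≥ 18.213, so the minimum integer is 19.
Step size = 4.04/524288 V = 7.71 µV.

7.71 µV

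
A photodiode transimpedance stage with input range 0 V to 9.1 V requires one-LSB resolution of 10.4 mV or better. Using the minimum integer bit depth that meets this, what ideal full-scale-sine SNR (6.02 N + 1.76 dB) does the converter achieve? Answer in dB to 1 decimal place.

62.0 dB

Range is 9.1 V.
Required number of levels: 9.1/10.4 mV = 875.00; smallest N with 2^N ≥ that is 10.
6.02(10) + 1.76 = 61.96 dB.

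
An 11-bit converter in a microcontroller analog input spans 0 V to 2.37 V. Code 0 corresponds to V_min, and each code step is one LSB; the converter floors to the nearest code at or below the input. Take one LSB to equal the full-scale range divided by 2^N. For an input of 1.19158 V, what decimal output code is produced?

Span = 2.37 V. LSB = 2.37 V / 2^11 ≈ 1.157 mV.
V_in − V_min = 1.19158 − (0) = 1.19158 V.
Divide by LSB: 1.19158 × 2048/2.37 = 1029.6860.
Truncating gives code 1029.

1029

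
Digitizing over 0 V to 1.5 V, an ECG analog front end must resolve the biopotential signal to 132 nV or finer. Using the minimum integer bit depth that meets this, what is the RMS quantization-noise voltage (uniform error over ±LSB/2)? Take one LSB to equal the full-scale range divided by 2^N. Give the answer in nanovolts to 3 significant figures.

25.8 nV

Span = 1.5 V.
1.5 V / 132 nV = 1.136e7. Since 2^23 = 8388608 and 2^24 = 16777216, N = 24.
One LSB is 1.5 V / 16777216 = 89.407 nV.
RMS noise = LSB/√12 = 25.8 nV.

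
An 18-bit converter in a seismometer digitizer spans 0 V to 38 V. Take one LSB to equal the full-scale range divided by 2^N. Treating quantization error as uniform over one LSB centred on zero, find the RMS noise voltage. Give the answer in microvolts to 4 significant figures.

Range is 38 V.
Step size = 38/262144 V = 144.958 µV.
σ_q = LSB/√12 = 144.958 µV/3.4641 = 41.85 µV.

41.85 µV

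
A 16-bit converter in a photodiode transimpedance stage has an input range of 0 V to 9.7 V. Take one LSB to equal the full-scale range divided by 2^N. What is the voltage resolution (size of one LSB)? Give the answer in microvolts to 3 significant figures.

148 µV

V_FS = 9.7 V.
There are 2^16 = 65536 steps.
LSB = 9.7 V / 2^16 = 148 µV.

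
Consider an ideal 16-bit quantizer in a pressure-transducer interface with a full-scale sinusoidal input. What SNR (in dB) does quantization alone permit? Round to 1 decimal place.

98.1 dB

For an ideal N-bit converter with full-scale sine input, SNR = 6.02 N + 1.76 dB. SNR = 6.02 × 16 + 1.76 = 96.32 + 1.76 = 98.08 dB.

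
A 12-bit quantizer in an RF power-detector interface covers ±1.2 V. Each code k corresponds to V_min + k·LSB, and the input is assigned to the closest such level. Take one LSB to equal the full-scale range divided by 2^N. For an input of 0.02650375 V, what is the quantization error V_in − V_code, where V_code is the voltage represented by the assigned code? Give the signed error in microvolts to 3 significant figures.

Range = 1.2 − (-1.2) = 2.4 V. LSB = 2.4 V / 2^12 ≈ 0.5859 mV.
(0.02650375 − (-1.2)) / LSB = 1.22650375 × 4096/2.4 = 2093.2331. Nearest integer: k = 2093.
Reconstructed level: -1.2 + 2093 × 2.4/4096 V = 0.02636718750 V.
V_in − V_code = 0.02650375 − (0.02636718750) = +137 µV.

+137 µV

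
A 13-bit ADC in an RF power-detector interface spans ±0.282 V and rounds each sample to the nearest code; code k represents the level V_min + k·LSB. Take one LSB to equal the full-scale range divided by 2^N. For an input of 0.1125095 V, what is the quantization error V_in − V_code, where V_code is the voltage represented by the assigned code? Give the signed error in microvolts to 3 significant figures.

Full-scale range = 0.282 V − (-0.282 V) = 0.564 V. LSB = 0.564 V / 2^13 ≈ 68.85 µV.
(V_in − V_min)/LSB = (0.1125095 − (-0.282)) × 8192/0.564 = 5730.1805 → nearest code k = 5730.
Reconstructed level: -0.282 + 5730 × 0.564/8192 V = 0.1124970703 V.
V_in − V_code = 0.1125095 − (0.1124970703) = +12.4 µV.

+12.4 µV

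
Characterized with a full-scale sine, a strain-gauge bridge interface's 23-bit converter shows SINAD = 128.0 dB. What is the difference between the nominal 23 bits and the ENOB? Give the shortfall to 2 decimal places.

N_eff = (128.0 − 1.76)/6.02 = 20.9701 bits.
Lost resolution: 23 − 20.9701 = 2.0299 bits.

2.03 bits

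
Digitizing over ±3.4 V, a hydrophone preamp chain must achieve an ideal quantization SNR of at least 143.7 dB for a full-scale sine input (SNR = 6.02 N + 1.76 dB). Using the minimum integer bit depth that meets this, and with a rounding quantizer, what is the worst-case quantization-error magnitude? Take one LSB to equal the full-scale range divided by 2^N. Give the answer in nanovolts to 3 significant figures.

203 nV

Range = 3.4 − (-3.4) = 6.8 V.
Solving 6.02 N ≥ 143.7 − 1.76: N ≥ 23.578. Round up → N = 24.
One LSB is 6.8 V / 16777216 = 405.31 nV.
|e|_max = LSB/2 = 203 nV.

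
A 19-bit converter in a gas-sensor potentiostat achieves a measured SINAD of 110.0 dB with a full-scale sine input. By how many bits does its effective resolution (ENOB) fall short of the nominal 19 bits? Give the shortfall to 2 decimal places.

N_eff = (110.0 − 1.76)/6.02 = 17.9801 bits.
Lost resolution: 19 − 17.9801 = 1.0199 bits.

1.02 bits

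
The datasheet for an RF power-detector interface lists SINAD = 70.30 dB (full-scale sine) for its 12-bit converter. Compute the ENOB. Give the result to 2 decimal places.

ENOB = (SINAD − 1.76) / 6.02 = (70.30 − 1.76) / 6.02 = 68.54 / 6.02 = 11.3854.

11.39 bits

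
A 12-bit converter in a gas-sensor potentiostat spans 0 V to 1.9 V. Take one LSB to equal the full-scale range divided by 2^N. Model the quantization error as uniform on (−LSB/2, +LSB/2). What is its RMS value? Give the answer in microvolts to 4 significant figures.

133.9 µV

Range is 1.9 V.
One LSB is 1.9 V / 4096 = 463.867 µV.
For a uniform distribution on [−LSB/2, +LSB/2], V_rms = LSB/√12 = 463.867 µV/3.4641 = 133.9 µV.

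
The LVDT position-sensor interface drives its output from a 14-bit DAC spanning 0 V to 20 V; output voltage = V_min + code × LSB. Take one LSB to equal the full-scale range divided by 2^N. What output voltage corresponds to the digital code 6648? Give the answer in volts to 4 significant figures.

8.115 V

V_FS = 20 V. LSB = 20 V / 2^14.
V_out = 0 + 6648 × (20/16384) V
      = 0 V + 8.11523 V = 8.11523 V.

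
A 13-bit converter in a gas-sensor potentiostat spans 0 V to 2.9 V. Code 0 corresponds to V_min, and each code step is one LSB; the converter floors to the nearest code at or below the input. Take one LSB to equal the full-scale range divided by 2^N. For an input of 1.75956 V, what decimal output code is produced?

4970

Span = 2.9 V. LSB = 2.9 V / 2^13 ≈ 354.0 µV.
(V_in − V_min) × 2^13/range = (1.75956 − (0)) × 8192/2.9 = 4970.454.
Floor → code = 4970.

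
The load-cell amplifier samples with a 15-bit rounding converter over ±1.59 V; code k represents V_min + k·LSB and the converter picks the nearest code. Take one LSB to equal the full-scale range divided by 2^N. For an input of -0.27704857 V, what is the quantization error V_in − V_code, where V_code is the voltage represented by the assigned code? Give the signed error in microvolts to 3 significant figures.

Full-scale range = 1.59 V − (-1.59 V) = 3.18 V. LSB = 3.18 V / 2^15 ≈ 97.05 µV.
(-0.27704857 − (-1.59)) / LSB = 1.31295143 × 32768/3.18 = 13529.1800. Nearest integer: k = 13529.
V_code = V_min + k × range/2^15 = -1.59 + 13529 × 3.18/32768 = -0.27706604004 V.
Error = V_in − V_code = -0.27704857 − (-0.27706604004) = +17.5 µV.

+17.5 µV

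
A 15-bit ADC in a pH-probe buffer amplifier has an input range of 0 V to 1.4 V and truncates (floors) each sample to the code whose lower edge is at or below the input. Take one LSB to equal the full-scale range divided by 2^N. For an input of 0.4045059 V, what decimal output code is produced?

Range is 1.4 V. LSB = 1.4 V / 2^15 ≈ 42.72 µV.
(V_in − V_min) × 2^15/range = (0.4045059 − (0)) × 32768/1.4 = 9467.750.
Floor → code = 9467.

9467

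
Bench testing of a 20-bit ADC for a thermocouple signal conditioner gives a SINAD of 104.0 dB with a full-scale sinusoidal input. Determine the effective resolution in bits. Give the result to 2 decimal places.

Inverting SNR = 6.02 N + 1.76: N_eff = (104.0 − 1.76)/6.02 = 16.9834.

16.98 bits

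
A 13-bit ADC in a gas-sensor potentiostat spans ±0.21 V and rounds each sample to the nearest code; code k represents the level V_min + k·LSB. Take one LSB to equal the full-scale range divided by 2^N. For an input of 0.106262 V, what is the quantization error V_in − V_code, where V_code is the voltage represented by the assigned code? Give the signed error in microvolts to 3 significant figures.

−19.7 µV

Span: 0.21 V − (-0.21 V) = 0.42 V. LSB = 0.42 V / 2^13 ≈ 51.27 µV.
(V_in − V_min)/LSB = (0.106262 − (-0.21)) × 8192/0.42 = 6168.6150 → nearest code k = 6169.
V_code = -0.21 + (6169/8192) × 0.42 = 0.1062817383 V.
e = 0.106262 − (0.1062817383) = −19.7 µV.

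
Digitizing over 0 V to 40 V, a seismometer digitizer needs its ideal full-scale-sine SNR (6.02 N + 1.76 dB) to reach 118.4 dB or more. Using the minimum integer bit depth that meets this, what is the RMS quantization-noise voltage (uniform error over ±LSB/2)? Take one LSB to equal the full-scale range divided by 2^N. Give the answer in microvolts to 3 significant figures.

11.0 µV

V_FS = 40 V.
Required N = ⌈(118.4 − 1.76)/6.02⌉ = ⌈19.375⌉ = 20.
LSB = 40 V / 2^20 = 38.147 µV.
V_rms = LSB/√12 = 11.0 µV.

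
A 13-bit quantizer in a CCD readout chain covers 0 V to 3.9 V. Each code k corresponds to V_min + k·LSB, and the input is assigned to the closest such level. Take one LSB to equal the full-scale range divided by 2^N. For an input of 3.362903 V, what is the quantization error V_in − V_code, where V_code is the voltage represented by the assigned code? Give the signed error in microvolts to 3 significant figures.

−85.3 µV

Range is 3.9 V. LSB = 3.9 V / 2^13 ≈ 476.1 µV.
(V_in − V_min)/LSB = (3.362903 − (0)) × 8192/3.9 = 7063.8209 → nearest code k = 7064.
Reconstructed level: 0 + 7064 × 3.9/8192 V = 3.362988281 V.
e = 3.362903 − (3.362988281) = −85.3 µV.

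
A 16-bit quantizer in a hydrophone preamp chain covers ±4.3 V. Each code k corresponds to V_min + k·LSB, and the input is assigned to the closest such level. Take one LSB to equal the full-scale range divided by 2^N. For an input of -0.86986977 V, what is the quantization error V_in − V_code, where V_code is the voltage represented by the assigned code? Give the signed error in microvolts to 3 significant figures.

Range = 4.3 − (-4.3) = 8.6 V. LSB = 8.6 V / 2^16 ≈ 131.2 µV.
(V_in − V_min)/LSB = (-0.86986977 − (-4.3)) × 65536/8.6 = 26139.1878 → nearest code k = 26139.
V_code = V_min + k × range/2^16 = -4.3 + 26139 × 8.6/65536 = -0.86989440918 V.
Error = V_in − V_code = -0.86986977 − (-0.86989440918) = +24.6 µV.

+24.6 µV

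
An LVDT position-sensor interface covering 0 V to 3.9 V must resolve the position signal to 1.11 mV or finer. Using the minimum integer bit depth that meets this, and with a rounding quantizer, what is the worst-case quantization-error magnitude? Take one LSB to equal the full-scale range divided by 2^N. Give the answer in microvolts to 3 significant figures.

V_FS = 3.9 V.
3.9 V / 1.11 mV = 3514. Since 2^11 = 2048 and 2^12 = 4096, N = 12.
Step size = 3.9/4096 V = 0.95215 mV.
Half an LSB is 476 µV.

476 µV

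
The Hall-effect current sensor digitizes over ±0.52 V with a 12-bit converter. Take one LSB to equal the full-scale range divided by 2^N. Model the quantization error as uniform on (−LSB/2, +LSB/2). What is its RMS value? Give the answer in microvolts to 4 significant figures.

73.30 µV

Full-scale range = 0.52 V − (-0.52 V) = 1.04 V.
Step size = 1.04/4096 V = 253.906 µV.
σ_q = LSB/√12 = 253.906 µV/3.4641 = 73.30 µV.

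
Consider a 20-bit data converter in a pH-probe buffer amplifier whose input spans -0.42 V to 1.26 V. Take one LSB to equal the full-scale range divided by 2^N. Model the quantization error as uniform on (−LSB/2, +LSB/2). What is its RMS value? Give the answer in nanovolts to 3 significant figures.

Full-scale range = 1.26 V − (-0.42 V) = 1.68 V.
LSB = 1.68 V ÷ 2^20 = 1.68/1048576 V = 1.6022 µV.
σ_q = LSB/√12 = 1.6022 µV/3.4641 = 463 nV.

463 nV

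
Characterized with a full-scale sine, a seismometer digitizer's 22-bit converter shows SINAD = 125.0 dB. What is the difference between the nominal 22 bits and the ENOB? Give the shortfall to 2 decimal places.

Effective bits = (125.0 − 1.76)/6.02 = 20.4718.
Lost resolution: 22 − 20.4718 = 1.5282 bits.

1.53 bits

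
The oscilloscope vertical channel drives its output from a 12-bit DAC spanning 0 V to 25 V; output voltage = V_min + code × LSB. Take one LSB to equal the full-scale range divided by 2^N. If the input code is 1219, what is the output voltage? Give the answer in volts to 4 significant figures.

7.440 V

Span = 25 V. LSB = 25 V / 2^12.
Output = V_min + (1219/4096) × range = 0 + 0.297607 × 25 V
      = 0 + 7.44019 = 7.44019 V.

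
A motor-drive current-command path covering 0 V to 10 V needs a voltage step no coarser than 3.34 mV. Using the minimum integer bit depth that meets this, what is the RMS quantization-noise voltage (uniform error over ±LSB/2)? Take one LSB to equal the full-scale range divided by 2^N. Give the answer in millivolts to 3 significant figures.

0.705 mV

V_FS = 10 V.
Need 2^N ≥ 10 V / 3.34 mV = 2994 → N_min = 12.
Step size = 10/4096 V = 2.4414 mV.
σ_q = LSB/√12 = 2.4414 mV/3.4641 = 0.705 mV.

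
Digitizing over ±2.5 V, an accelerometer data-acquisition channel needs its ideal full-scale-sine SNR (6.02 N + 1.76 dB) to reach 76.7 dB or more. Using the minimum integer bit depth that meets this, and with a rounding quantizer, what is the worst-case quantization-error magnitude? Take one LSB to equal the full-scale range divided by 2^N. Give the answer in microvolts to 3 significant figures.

305 µV

Full-scale range = 2.5 V − (-2.5 V) = 5 V.
N ≥ (76.7 − 1.76)/6.02 = 12.449 → N_min = 13.
Step size = 5/8192 V = 0.61035 mV.
Max error for round-to-nearest is LSB/2 = 305 µV.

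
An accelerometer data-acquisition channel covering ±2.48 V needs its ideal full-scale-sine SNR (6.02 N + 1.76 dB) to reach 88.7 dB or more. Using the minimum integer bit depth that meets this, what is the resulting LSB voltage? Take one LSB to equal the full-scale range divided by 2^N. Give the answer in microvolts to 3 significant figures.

151 µV

Full-scale range = 2.48 V − (-2.48 V) = 4.96 V.
Solving 6.02 N ≥ 88.7 − 1.76: N ≥ 14.442. Round up → N = 15.
Step size = 4.96/32768 V = 151 µV.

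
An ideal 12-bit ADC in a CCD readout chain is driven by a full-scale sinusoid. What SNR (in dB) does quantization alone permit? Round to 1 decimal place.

Ideal quantization SNR: 6.02 × 12 + 1.76 dB = 74.0 dB.

74.0 dB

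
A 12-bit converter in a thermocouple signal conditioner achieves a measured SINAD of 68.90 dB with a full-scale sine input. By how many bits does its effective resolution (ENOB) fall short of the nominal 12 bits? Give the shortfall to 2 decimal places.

N_eff = (68.90 − 1.76)/6.02 = 11.1528 bits.
Lost resolution: 12 − 11.1528 = 0.8472 bits.

0.85 bits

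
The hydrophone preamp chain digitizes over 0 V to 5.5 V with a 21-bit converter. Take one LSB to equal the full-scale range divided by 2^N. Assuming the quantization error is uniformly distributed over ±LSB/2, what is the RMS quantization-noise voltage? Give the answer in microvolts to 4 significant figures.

Range is 5.5 V.
LSB = 5.5 V / 2^21 = 2.62260 µV.
V_rms = LSB/√12 = 2.62260 µV / √12 = 0.7571 µV.

0.7571 µV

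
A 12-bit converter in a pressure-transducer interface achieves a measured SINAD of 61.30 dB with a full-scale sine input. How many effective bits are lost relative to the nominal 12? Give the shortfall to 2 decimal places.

2.11 bits

N_eff = (61.30 − 1.76)/6.02 = 9.8904 bits.
Lost resolution: 12 − 9.8904 = 2.1096 bits.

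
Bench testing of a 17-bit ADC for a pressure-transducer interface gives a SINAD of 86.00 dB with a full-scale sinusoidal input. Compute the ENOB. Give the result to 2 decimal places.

ENOB = (86.00 − 1.76)/6.02 = 13.9934 bits.

13.99 bits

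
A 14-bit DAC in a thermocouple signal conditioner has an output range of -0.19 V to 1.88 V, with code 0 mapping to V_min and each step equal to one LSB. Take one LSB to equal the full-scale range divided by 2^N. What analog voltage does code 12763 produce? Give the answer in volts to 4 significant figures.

The full-scale span is 1.88 − (-0.19) = 2.07 V. LSB = 2.07 V / 2^14.
V_out = V_min + code × LSB = -0.19 V + 12763 × 2.07 V / 16384
      = -0.19 + 1.61251 = 1.42251 V.

1.423 V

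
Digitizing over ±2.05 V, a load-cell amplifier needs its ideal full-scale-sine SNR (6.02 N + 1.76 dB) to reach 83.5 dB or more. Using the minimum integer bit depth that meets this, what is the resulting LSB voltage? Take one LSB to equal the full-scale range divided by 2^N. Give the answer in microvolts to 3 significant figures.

Full-scale range = 2.05 V − (-2.05 V) = 4.1 V.
6.02 N + 1.76 ≥ 83.5 gives N ≥ 13.578, so the minimum integer is 14.
One LSB is 4.1 V / 16384 = 250 µV.

250 µV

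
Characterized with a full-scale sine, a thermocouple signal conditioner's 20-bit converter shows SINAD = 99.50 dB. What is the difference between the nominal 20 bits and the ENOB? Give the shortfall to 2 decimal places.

3.76 bits

Effective bits = (99.50 − 1.76)/6.02 = 16.2359.
Shortfall = 20 − 16.2359 = 3.7641 bits.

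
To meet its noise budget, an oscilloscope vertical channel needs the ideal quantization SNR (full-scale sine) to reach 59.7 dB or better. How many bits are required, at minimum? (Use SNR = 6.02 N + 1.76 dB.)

Required N = ⌈(59.7 − 1.76)/6.02⌉ = ⌈9.625⌉ = 10.

10 bits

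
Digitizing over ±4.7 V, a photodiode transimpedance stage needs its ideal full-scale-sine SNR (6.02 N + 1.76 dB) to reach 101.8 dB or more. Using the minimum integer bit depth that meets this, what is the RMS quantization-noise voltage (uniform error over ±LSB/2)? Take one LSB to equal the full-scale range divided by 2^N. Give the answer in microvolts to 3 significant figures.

20.7 µV

The full-scale span is 4.7 − (-4.7) = 9.4 V.
6.02 N + 1.76 ≥ 101.8 gives N ≥ 16.618, so the minimum integer is 17.
Step size = 9.4/131072 V = 71.716 µV.
V_rms = LSB/√12 = 20.7 µV.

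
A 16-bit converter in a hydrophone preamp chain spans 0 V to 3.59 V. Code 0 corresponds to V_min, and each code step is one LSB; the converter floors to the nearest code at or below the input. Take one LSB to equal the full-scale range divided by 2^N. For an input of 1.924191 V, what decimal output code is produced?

35126

Range is 3.59 V. LSB = 3.59 V / 2^16 ≈ 54.78 µV.
code = ⌊(V_in − V_min)/LSB⌋ = ⌊(V_in − V_min) × 2^16 / range⌋
     = ⌊(1.924191 − (0)) × 65536 / 3.59⌋ = ⌊1.924191 × 65536/3.59⌋
     = ⌊35126.401⌋ = 35126.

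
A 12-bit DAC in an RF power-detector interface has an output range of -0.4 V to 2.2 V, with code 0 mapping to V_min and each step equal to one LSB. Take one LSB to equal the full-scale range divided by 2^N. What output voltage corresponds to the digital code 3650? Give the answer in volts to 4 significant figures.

1.917 V

Range = 2.2 − (-0.4) = 2.6 V. LSB = 2.6 V / 2^12.
V_out = -0.4 + 3650 × (2.6/4096) V
      = -0.4 + 2.31689 = 1.91689 V.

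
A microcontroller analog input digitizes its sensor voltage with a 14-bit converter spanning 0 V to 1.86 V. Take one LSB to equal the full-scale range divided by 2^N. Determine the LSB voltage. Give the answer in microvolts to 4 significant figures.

Range is 1.86 V.
Number of codes = 2^14 = 16384.
Step size = 1.86/16384 V = 113.5 µV.

113.5 µV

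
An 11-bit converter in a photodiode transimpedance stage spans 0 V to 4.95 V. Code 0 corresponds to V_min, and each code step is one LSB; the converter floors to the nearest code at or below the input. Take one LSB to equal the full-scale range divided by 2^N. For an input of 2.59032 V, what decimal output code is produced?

1071

Span = 4.95 V. LSB = 4.95 V / 2^11 ≈ 2.417 mV.
V_in − V_min = 2.59032 − (0) = 2.59032 V.
Divide by LSB: 2.59032 × 2048/4.95 = 1071.7122.
Truncating gives code 1071.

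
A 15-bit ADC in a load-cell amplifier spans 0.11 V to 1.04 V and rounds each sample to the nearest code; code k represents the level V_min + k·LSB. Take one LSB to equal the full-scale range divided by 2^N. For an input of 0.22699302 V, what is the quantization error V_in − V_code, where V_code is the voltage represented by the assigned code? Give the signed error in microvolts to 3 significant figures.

Span: 1.04 V − (0.11 V) = 0.93 V. LSB = 0.93 V / 2^15 ≈ 28.38 µV.
(V_in − V_min)/LSB = (0.22699302 − (0.11)) × 32768/0.93 = 4122.1799 → nearest code k = 4122.
V_code = V_min + k × range/2^15 = 0.11 + 4122 × 0.93/32768 = 0.22698791504 V.
e = 0.22699302 − (0.22698791504) = +5.10 µV.

+5.10 µV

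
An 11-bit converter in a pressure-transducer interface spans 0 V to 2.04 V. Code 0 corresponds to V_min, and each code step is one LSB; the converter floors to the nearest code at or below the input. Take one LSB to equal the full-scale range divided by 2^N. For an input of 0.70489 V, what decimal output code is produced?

V_FS = 2.04 V. LSB = 2.04 V / 2^11 ≈ 0.9961 mV.
(V_in − V_min) × 2^11/range = (0.70489 − (0)) × 2048/2.04 = 707.654.
Floor → code = 707.

707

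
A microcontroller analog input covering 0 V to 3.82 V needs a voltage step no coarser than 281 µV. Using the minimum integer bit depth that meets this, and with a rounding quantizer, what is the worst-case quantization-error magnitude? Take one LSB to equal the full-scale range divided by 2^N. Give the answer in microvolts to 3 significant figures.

117 µV

Range is 3.82 V.
Levels needed ≥ 3.82/281 µV = 13590. 2^14 = 16384 suffices, so N_min = 14.
One LSB is 3.82 V / 16384 = 233.15 µV.
|e|_max = LSB/2 = 117 µV.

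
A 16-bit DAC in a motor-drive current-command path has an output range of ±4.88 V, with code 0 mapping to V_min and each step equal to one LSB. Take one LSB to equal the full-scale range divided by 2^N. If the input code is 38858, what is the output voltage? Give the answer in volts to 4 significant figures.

Full-scale range = 4.88 V − (-4.88 V) = 9.76 V. LSB = 9.76 V / 2^16.
V_out = -4.88 + 38858 × (9.76/65536) V
      = -4.88 V + 5.78696 V = 0.906958 V.

0.9070 V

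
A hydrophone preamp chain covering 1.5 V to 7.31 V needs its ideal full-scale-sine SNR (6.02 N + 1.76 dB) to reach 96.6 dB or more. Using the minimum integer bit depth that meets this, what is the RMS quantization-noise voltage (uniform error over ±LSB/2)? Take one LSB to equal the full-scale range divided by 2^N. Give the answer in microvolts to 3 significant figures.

25.6 µV

The full-scale span is 7.31 − (1.5) = 5.81 V.
Solving 6.02 N ≥ 96.6 − 1.76: N ≥ 15.754. Round up → N = 16.
One LSB is 5.81 V / 65536 = 88.654 µV.
V_rms = LSB/√12 = 25.6 µV.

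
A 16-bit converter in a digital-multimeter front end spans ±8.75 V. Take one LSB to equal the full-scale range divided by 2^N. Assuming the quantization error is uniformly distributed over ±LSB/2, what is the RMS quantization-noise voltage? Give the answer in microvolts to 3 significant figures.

77.1 µV

The full-scale span is 8.75 − (-8.75) = 17.5 V.
LSB = 17.5 V / 2^16 = 267.03 µV.
For a uniform distribution on [−LSB/2, +LSB/2], V_rms = LSB/√12 = 267.03 µV/3.4641 = 77.1 µV.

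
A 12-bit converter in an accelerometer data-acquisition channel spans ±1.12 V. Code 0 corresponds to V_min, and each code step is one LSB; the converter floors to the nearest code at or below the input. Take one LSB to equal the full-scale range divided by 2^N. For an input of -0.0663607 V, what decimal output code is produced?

1926

Range = 1.12 − (-1.12) = 2.24 V. LSB = 2.24 V / 2^12 ≈ 0.5469 mV.
(V_in − V_min) × 2^12/range = (-0.0663607 − (-1.12)) × 4096/2.24 = 1926.655.
Floor → code = 1926.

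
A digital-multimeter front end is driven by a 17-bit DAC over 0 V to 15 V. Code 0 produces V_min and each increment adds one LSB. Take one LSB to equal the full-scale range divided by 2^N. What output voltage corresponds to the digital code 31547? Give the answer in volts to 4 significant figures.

Full-scale range = 15 V. LSB = 15 V / 2^17.
V_out = 0 + 31547 × (15/131072) V
      = 0 + 3.61027 = 3.61027 V.

3.610 V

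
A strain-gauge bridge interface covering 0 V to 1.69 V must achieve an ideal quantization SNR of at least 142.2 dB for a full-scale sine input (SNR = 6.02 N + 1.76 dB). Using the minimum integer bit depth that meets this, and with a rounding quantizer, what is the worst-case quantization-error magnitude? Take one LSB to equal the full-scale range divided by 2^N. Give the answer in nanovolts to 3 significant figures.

V_FS = 1.69 V.
Required N = ⌈(142.2 − 1.76)/6.02⌉ = ⌈23.329⌉ = 24.
One LSB is 1.69 V / 16777216 = 100.73 nV.
Half an LSB is 50.4 nV.

50.4 nV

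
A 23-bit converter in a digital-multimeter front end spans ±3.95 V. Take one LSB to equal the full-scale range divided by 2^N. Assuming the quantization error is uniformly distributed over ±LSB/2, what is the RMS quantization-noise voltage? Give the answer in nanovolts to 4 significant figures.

Span: 3.95 V − (-3.95 V) = 7.9 V.
LSB = 7.9 V ÷ 2^23 = 7.9/8388608 V = 0.941753 µV.
For a uniform distribution on [−LSB/2, +LSB/2], V_rms = LSB/√12 = 0.941753 µV/3.4641 = 271.9 nV.

271.9 nV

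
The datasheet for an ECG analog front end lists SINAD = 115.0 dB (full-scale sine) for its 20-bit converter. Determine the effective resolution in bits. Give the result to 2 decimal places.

Inverting SNR = 6.02 N + 1.76: N_eff = (115.0 − 1.76)/6.02 = 18.8106.

18.81 bits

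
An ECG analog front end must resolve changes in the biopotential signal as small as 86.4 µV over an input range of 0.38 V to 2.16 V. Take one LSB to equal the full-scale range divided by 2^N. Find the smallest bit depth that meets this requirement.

Span: 2.16 V − (0.38 V) = 1.78 V.
Levels needed ≥ 1.78/86.4 µV = 20600. 2^15 = 32768 suffices, so N_min = 15.

15 bits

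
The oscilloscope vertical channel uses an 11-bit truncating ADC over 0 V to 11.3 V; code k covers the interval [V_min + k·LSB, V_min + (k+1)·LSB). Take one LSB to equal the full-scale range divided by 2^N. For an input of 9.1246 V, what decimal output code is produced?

Span = 11.3 V. LSB = 11.3 V / 2^11 ≈ 5.518 mV.
V_in − V_min = 9.1246 − (0) = 9.1246 V.
Divide by LSB: 9.1246 × 2048/11.3 = 1653.7328.
Truncating gives code 1653.

1653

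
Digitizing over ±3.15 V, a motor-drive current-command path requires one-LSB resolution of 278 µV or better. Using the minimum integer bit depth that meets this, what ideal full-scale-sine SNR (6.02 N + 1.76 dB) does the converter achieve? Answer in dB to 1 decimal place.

Full-scale range = 3.15 V − (-3.15 V) = 6.3 V.
Need 2^N ≥ 6.3 V / 278 µV = 22660 → N_min = 15.
SNR = 6.02 × 15 + 1.76 = 92.06 dB.

92.1 dB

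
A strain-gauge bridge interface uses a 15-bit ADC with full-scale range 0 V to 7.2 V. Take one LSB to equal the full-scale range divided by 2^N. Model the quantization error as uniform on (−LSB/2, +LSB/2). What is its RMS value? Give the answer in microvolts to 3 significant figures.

Full-scale range = 7.2 V.
LSB = 7.2 V / 2^15 = 219.73 µV.
For a uniform distribution on [−LSB/2, +LSB/2], V_rms = LSB/√12 = 219.73 µV/3.4641 = 63.4 µV.

63.4 µV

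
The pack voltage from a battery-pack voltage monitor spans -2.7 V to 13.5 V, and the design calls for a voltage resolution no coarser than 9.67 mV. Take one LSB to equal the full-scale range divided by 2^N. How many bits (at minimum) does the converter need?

11 bits

Full-scale range = 13.5 V − (-2.7 V) = 16.2 V.
Need 2^N ≥ 16.2 V / 9.67 mV = 1675 → N_min = 11.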